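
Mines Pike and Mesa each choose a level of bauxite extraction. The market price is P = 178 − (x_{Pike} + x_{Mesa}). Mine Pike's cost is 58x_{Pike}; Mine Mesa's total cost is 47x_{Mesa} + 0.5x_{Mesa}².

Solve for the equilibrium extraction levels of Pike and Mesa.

45.8, 28.4

Mine Pike's profit: π = x_{Pike}(178 − (x_{Pike} + x_{Mesa})) − 58x_{Pike}.
∂π/∂x_{Pike} = 120 − 2x_{Pike} − x_{Mesa} = 0, so x_{Pike} = 60 − 0.5x_{Mesa}.
For Mesa: ∂π/∂x_{Mesa} = 131 − 3x_{Mesa} − x_{Pike} = 0 ⇒ x_{Mesa} = 131/3 − (1/3)x_{Pike}.
Plugging x_{Mesa} into Pike's best response: x_{Pike} = 60 − 0.5(131/3 − (1/3)x_{Pike}) ⇒ (5/6)x_{Pike} = 229/6, so x_{Pike} = 45.8.
Then x_{Mesa} = 131/3 − (1/3)·45.8 = 28.4.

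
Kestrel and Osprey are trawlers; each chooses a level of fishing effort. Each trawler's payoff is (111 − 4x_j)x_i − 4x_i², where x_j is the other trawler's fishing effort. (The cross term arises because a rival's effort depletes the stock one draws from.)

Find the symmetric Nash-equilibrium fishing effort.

9.25

Kestrel's payoff is (111 − 4x_O)x_K − 4x_K².
∂π/∂x_K = 111 − 4x_O − 8x_K = 0, so x_K = 13.875 − 0.5x_O.
Setting x_K = x_O in the reaction function: x_K = 13.875 − 0.5x_K, so x_K = 13.875 / 1.5 = 9.25.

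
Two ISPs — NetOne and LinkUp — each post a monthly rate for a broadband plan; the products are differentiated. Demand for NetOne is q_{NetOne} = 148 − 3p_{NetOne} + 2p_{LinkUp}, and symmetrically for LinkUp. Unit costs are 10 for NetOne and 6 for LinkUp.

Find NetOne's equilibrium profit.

NetOne's profit: π = (p_{NetOne} − 10)(148 − 3p_{NetOne} + 2p_{LinkUp}).
∂π/∂p_{NetOne} = 178 − 6p_{NetOne} + 2p_{LinkUp} = 0 ⇒ p_{NetOne} = 89/3 + (1/3)p_{LinkUp}.
Similarly p_{LinkUp} = 83/3 + (1/3)p_{NetOne}.
Plugging p_{LinkUp} into NetOne's best response: p_{NetOne} = 89/3 + (1/3)(83/3 + (1/3)p_{NetOne}) ⇒ (8/9)p_{NetOne} = 350/9, so p_{NetOne} = 43.75.
Then p_{LinkUp} = 83/3 + (1/3)·43.75 = 42.25.
q_{NetOne} = 148 − 3·43.75 + 2·42.25 = 101.25.
Profit = (43.75 − 10)·101.25 = 3417.1875.

3417.1875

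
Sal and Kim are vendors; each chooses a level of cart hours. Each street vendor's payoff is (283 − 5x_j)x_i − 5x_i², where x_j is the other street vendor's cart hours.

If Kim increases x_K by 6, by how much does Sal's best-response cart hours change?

Sal's payoff is (283 − 5x_K)x_S − 5x_S².
∂π/∂x_S = 283 − 5x_K − 10x_S = 0, so x_S = 28.3 − 0.5x_K.
The reaction-function slope is −0.5, so a 6-unit rise in x_K moves x_S by −0.5 × 6 = −3. Sal's best response falls — the actions are strategic substitutes.

-3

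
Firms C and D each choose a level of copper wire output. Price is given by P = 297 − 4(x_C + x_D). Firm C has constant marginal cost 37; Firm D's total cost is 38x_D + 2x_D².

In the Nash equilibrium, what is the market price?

141.2

Firm C's profit: π = x_C(297 − 4(x_C + x_D)) − 37x_C.
∂π/∂x_C = 260 − 8x_C − 4x_D = 0, so x_C = 32.5 − 0.5x_D.
For D: ∂π/∂x_D = 259 − 12x_D − 4x_C = 0 ⇒ x_D = 259/12 − (1/3)x_C.
Plugging x_D into C's best response: x_C = 32.5 − 0.5(259/12 − (1/3)x_C) ⇒ (5/6)x_C = 521/24, so x_C = 26.05.
Then x_D = 259/12 − (1/3)·26.05 = 12.9.
Equilibrium price: P = 297 − 4·38.95 = 141.2.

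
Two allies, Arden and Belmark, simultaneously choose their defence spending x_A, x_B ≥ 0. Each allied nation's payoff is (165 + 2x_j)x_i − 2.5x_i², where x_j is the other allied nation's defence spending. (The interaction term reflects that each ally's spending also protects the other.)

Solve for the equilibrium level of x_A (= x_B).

55

Arden's payoff is (165 + 2x_B)x_A − 2.5x_A².
∂π/∂x_A = 165 + 2x_B − 5x_A = 0, so x_A = 33 + 0.4x_B.
By symmetry x_B = x_A; substituting into the reaction function, 0.6x_A = 33 and x_A = 55.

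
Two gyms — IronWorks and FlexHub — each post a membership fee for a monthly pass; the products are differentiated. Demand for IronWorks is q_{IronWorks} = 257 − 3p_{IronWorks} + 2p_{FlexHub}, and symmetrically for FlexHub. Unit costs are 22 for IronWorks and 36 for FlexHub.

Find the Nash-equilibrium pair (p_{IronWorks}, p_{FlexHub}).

IronWorks's profit: π = (p_{IronWorks} − 22)(257 − 3p_{IronWorks} + 2p_{FlexHub}).
∂π/∂p_{IronWorks} = 323 − 6p_{IronWorks} + 2p_{FlexHub} = 0 ⇒ p_{IronWorks} = 323/6 + (1/3)p_{FlexHub}.
Similarly p_{FlexHub} = 365/6 + (1/3)p_{IronWorks}.
Plugging p_{FlexHub} into IronWorks's best response: p_{IronWorks} = 323/6 + (1/3)(365/6 + (1/3)p_{IronWorks}) ⇒ (8/9)p_{IronWorks} = 667/9, so p_{IronWorks} = 83.375.
Then p_{FlexHub} = 365/6 + (1/3)·83.375 = 88.625.

83.375, 88.625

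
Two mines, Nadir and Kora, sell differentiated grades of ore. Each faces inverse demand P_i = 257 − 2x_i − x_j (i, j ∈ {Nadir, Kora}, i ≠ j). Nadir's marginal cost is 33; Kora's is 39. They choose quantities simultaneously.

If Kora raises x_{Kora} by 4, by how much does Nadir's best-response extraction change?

Mine Nadir's profit: π = x_{Nadir}(257 − 2x_{Nadir} − x_{Kora}) − 33x_{Nadir}.
∂π/∂x_{Nadir} = 224 − 4x_{Nadir} − x_{Kora} = 0 ⇒ x_{Nadir} = 56 − 0.25x_{Kora}.
The reaction-function slope is −0.25, so a 4-unit rise in x_{Kora} moves x_{Nadir} by −0.25 × 4 = −1. Nadir's best response falls — the actions are strategic substitutes.

-1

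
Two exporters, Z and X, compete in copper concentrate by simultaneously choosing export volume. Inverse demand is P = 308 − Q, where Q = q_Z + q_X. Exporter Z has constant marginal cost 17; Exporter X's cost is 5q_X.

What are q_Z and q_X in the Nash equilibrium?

Exporter Z's profit: π = q_Z(308 − (q_Z + q_X)) − 17q_Z.
∂π/∂q_Z = 291 − 2q_Z − q_X = 0, so q_Z = 145.5 − 0.5q_X.
By the same steps for X: q_X = 151.5 − 0.5q_Z.
Solving the two reaction functions simultaneously: (1 − (−0.5)(−0.5))q_Z = 145.5 − 0.5·151.5, so 0.75q_Z = 69.75 and q_Z = 93.
Then q_X = 151.5 − 0.5·93 = 105.

93, 105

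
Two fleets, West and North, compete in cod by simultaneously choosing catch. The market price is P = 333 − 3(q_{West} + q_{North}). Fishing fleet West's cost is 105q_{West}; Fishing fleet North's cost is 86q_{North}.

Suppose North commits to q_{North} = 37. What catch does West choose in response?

Fishing fleet West's profit: π = q_{West}(333 − 3(q_{West} + q_{North})) − 105q_{West}.
∂π/∂q_{West} = 228 − 6q_{West} − 3q_{North} = 0, so q_{West} = 38 − 0.5q_{North}.
At q_{North} = 37: q_{West} = 38 − 0.5·37 = 19.5.

19.5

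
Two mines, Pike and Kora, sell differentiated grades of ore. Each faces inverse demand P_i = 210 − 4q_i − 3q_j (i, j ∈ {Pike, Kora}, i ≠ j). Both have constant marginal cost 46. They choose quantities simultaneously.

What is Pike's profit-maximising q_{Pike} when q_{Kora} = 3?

Mine Pike's profit: π = q_{Pike}(210 − 4q_{Pike} − 3q_{Kora}) − 46q_{Pike}.
∂π/∂q_{Pike} = 164 − 8q_{Pike} − 3q_{Kora} = 0 ⇒ q_{Pike} = 20.5 − 0.375q_{Kora}.
At q_{Kora} = 3: q_{Pike} = 20.5 − 0.375·3 = 19.375.

19.375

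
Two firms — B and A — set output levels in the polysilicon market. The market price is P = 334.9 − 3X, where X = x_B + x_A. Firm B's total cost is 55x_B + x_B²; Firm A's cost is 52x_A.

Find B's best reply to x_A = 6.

32.7375

Firm B's profit: π = x_B(334.9 − 3(x_B + x_A)) − 55x_B − x_B².
∂π/∂x_B = 279.9 − 8x_B − 3x_A = 0, so x_B = 34.9875 − 0.375x_A.
At x_A = 6: x_B = 34.9875 − 0.375·6 = 32.7375.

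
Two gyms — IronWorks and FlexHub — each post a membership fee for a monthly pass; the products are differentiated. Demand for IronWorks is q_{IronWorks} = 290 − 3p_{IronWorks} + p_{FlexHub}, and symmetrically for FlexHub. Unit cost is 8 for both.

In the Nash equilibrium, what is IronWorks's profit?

9009.12

IronWorks's profit: π = (p_{IronWorks} − 8)(290 − 3p_{IronWorks} + p_{FlexHub}).
∂π/∂p_{IronWorks} = 314 − 6p_{IronWorks} + p_{FlexHub} = 0 ⇒ p_{IronWorks} = 157/3 + (1/6)p_{FlexHub}.
Setting p_{IronWorks} = p_{FlexHub} in the reaction function: p_{IronWorks} = 157/3 + (1/6)p_{IronWorks}, so p_{IronWorks} = (157/3) / (5/6) = 62.8.
q_{IronWorks} = 290 − 3·62.8 + 62.8 = 164.4.
Profit = (62.8 − 8)·164.4 = 9009.12.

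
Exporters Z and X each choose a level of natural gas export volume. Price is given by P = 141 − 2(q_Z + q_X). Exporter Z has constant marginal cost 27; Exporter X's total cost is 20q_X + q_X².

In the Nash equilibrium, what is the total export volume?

34.9

Exporter Z's profit: π = q_Z(141 − 2(q_Z + q_X)) − 27q_Z.
∂π/∂q_Z = 114 − 4q_Z − 2q_X = 0, so q_Z = 28.5 − 0.5q_X.
For X: ∂π/∂q_X = 121 − 6q_X − 2q_Z = 0 ⇒ q_X = 121/6 − (1/3)q_Z.
Solving the two reaction functions simultaneously: (1 − (−0.5)(−1/3))q_Z = 28.5 − 0.5·(121/6), so (5/6)q_Z = 221/12 and q_Z = 22.1.
Then q_X = 121/6 − (1/3)·22.1 = 12.8.
Total export volume: 22.1 + 12.8 = 34.9.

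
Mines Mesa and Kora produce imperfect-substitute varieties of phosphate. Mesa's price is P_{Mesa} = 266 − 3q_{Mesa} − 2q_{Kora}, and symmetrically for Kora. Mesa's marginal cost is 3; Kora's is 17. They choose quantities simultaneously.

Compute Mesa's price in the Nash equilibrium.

Mine Mesa's profit: π = q_{Mesa}(266 − 3q_{Mesa} − 2q_{Kora}) − 3q_{Mesa}.
∂π/∂q_{Mesa} = 263 − 6q_{Mesa} − 2q_{Kora} = 0 ⇒ q_{Mesa} = 263/6 − (1/3)q_{Kora}.
Similarly q_{Kora} = 41.5 − (1/3)q_{Mesa}.
Solving the two reaction functions simultaneously: (1 − (−1/3)(−1/3))q_{Mesa} = 263/6 − (1/3)·41.5, so (8/9)q_{Mesa} = 30 and q_{Mesa} = 33.75.
Then q_{Kora} = 41.5 − (1/3)·33.75 = 30.25.
P_{Mesa} = 266 − 3·33.75 − 2·30.25 = 104.25.

104.25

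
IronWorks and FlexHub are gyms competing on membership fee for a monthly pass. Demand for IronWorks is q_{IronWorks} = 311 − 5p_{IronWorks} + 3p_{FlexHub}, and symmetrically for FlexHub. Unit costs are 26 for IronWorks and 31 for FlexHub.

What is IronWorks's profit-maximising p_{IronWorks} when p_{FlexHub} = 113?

78

IronWorks's profit: π = (p_{IronWorks} − 26)(311 − 5p_{IronWorks} + 3p_{FlexHub}).
∂π/∂p_{IronWorks} = 441 − 10p_{IronWorks} + 3p_{FlexHub} = 0 ⇒ p_{IronWorks} = 44.1 + 0.3p_{FlexHub}.
At p_{FlexHub} = 113: p_{IronWorks} = 44.1 + 0.3·113 = 78.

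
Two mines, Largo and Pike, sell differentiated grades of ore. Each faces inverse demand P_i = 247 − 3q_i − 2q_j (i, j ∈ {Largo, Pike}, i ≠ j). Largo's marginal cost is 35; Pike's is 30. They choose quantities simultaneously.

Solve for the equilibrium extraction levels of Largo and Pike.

Mine Largo's profit: π = q_{Largo}(247 − 3q_{Largo} − 2q_{Pike}) − 35q_{Largo}.
∂π/∂q_{Largo} = 212 − 6q_{Largo} − 2q_{Pike} = 0 ⇒ q_{Largo} = 106/3 − (1/3)q_{Pike}.
Similarly q_{Pike} = 217/6 − (1/3)q_{Largo}.
Plugging q_{Pike} into Largo's best response: q_{Largo} = 106/3 − (1/3)(217/6 − (1/3)q_{Largo}) ⇒ (8/9)q_{Largo} = 419/18, so q_{Largo} = 26.1875.
Then q_{Pike} = 217/6 − (1/3)·26.1875 = 27.4375.

26.1875, 27.4375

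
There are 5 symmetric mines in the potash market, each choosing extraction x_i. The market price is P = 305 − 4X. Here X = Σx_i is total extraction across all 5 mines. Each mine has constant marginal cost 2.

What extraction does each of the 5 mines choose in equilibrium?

12.625

A representative mine's profit is π_i = x_i(305 − 4X) − 2x_i, with X = x_i + Σ_{j≠i} x_j.
First-order condition: 303 − 8x_i − 4Σ_{j≠i} x_j = 0.
Imposing symmetry (x_j = x for all j) turns Σ_{j≠i} x_j into 4x, so 303 = 24x and x = 12.625.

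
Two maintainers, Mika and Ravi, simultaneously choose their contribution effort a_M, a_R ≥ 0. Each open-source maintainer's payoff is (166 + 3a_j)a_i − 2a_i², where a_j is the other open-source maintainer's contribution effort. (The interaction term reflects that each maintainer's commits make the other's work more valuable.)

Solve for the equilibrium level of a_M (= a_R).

Mika's payoff is (166 + 3a_R)a_M − 2a_M².
∂π/∂a_M = 166 + 3a_R − 4a_M = 0, so a_M = 41.5 + 0.75a_R.
Setting a_M = a_R in the reaction function: a_M = 41.5 + 0.75a_M, so a_M = 41.5 / 0.25 = 166.

166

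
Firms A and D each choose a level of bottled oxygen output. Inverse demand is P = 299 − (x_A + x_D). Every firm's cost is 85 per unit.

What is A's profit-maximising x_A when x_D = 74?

Firm A's profit: π = x_A(299 − (x_A + x_D)) − 85x_A.
∂π/∂x_A = 214 − 2x_A − x_D = 0, so x_A = 107 − 0.5x_D.
At x_D = 74: x_A = 107 − 0.5·74 = 70.

70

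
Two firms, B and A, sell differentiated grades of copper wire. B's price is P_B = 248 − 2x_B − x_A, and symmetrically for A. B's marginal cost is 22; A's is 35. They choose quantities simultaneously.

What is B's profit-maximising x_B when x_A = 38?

47

Firm B's profit: π = x_B(248 − 2x_B − x_A) − 22x_B.
∂π/∂x_B = 226 − 4x_B − x_A = 0 ⇒ x_B = 56.5 − 0.25x_A.
At x_A = 38: x_B = 56.5 − 0.25·38 = 47.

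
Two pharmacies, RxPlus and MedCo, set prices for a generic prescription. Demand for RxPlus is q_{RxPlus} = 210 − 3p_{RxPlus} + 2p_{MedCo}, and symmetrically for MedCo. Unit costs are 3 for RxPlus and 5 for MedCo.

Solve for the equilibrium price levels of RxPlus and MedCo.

RxPlus's profit: π = (p_{RxPlus} − 3)(210 − 3p_{RxPlus} + 2p_{MedCo}).
∂π/∂p_{RxPlus} = 219 − 6p_{RxPlus} + 2p_{MedCo} = 0 ⇒ p_{RxPlus} = 36.5 + (1/3)p_{MedCo}.
Similarly p_{MedCo} = 37.5 + (1/3)p_{RxPlus}.
Solving the two reaction functions simultaneously: (1 − (1/3)(1/3))p_{RxPlus} = 36.5 + (1/3)·37.5, so (8/9)p_{RxPlus} = 49 and p_{RxPlus} = 55.125.
Then p_{MedCo} = 37.5 + (1/3)·55.125 = 55.875.

55.125, 55.875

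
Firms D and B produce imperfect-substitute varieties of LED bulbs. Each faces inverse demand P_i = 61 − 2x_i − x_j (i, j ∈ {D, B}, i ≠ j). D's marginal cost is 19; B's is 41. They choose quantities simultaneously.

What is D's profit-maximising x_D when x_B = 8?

Firm D's profit: π = x_D(61 − 2x_D − x_B) − 19x_D.
∂π/∂x_D = 42 − 4x_D − x_B = 0 ⇒ x_D = 10.5 − 0.25x_B.
At x_B = 8: x_D = 10.5 − 0.25·8 = 8.5.

8.5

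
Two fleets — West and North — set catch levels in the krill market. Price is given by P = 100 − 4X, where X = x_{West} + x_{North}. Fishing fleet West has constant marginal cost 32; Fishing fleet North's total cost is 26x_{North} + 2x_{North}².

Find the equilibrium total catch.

10.5

Fishing fleet West's profit: π = x_{West}(100 − 4(x_{West} + x_{North})) − 32x_{West}.
∂π/∂x_{West} = 68 − 8x_{West} − 4x_{North} = 0, so x_{West} = 8.5 − 0.5x_{North}.
For North: ∂π/∂x_{North} = 74 − 12x_{North} − 4x_{West} = 0 ⇒ x_{North} = 37/6 − (1/3)x_{West}.
Solving the two reaction functions simultaneously: (1 − (−0.5)(−1/3))x_{West} = 8.5 − 0.5·(37/6), so (5/6)x_{West} = 65/12 and x_{West} = 6.5.
Then x_{North} = 37/6 − (1/3)·6.5 = 4.
Total catch: 6.5 + 4 = 10.5.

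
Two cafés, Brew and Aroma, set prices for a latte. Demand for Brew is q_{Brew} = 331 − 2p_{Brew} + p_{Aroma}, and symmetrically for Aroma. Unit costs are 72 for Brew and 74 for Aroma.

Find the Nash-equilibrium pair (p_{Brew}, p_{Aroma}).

Brew's profit: π = (p_{Brew} − 72)(331 − 2p_{Brew} + p_{Aroma}).
∂π/∂p_{Brew} = 475 − 4p_{Brew} + p_{Aroma} = 0 ⇒ p_{Brew} = 118.75 + 0.25p_{Aroma}.
Similarly p_{Aroma} = 119.75 + 0.25p_{Brew}.
Plugging p_{Aroma} into Brew's best response: p_{Brew} = 118.75 + 0.25(119.75 + 0.25p_{Brew}) ⇒ 0.9375p_{Brew} = 148.6875, so p_{Brew} = 158.6.
Then p_{Aroma} = 119.75 + 0.25·158.6 = 159.4.

158.6, 159.4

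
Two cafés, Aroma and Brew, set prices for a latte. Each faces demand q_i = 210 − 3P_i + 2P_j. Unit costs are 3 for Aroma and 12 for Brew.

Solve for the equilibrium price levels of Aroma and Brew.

56.4375, 59.8125

Aroma's profit: π = (P_{Aroma} − 3)(210 − 3P_{Aroma} + 2P_{Brew}).
∂π/∂P_{Aroma} = 219 − 6P_{Aroma} + 2P_{Brew} = 0 ⇒ P_{Aroma} = 36.5 + (1/3)P_{Brew}.
Similarly P_{Brew} = 41 + (1/3)P_{Aroma}.
Plugging P_{Brew} into Aroma's best response: P_{Aroma} = 36.5 + (1/3)(41 + (1/3)P_{Aroma}) ⇒ (8/9)P_{Aroma} = 301/6, so P_{Aroma} = 56.4375.
Then P_{Brew} = 41 + (1/3)·56.4375 = 59.8125.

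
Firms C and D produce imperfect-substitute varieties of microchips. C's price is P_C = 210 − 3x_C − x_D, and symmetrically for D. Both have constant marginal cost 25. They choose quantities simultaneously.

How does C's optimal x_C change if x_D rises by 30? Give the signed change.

-5

Firm C's profit: π = x_C(210 − 3x_C − x_D) − 25x_C.
∂π/∂x_C = 185 − 6x_C − x_D = 0 ⇒ x_C = 185/6 − (1/6)x_D.
The reaction-function slope is −1/6, so a 30-unit rise in x_D moves x_C by −1/6 × 30 = −5. C's best response falls — the actions are strategic substitutes.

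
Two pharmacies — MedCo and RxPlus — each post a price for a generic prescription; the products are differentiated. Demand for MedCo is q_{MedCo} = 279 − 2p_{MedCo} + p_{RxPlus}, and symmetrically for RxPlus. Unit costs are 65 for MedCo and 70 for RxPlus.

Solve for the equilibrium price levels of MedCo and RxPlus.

MedCo's profit: π = (p_{MedCo} − 65)(279 − 2p_{MedCo} + p_{RxPlus}).
∂π/∂p_{MedCo} = 409 − 4p_{MedCo} + p_{RxPlus} = 0 ⇒ p_{MedCo} = 102.25 + 0.25p_{RxPlus}.
Similarly p_{RxPlus} = 104.75 + 0.25p_{MedCo}.
Solving the two reaction functions simultaneously: (1 − (0.25)(0.25))p_{MedCo} = 102.25 + 0.25·104.75, so 0.9375p_{MedCo} = 128.4375 and p_{MedCo} = 137.
Then p_{RxPlus} = 104.75 + 0.25·137 = 139.

137, 139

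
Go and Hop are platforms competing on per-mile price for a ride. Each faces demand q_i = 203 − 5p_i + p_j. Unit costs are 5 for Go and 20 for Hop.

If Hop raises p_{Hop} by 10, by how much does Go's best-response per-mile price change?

1

Go's profit: π = (p_{Go} − 5)(203 − 5p_{Go} + p_{Hop}).
∂π/∂p_{Go} = 228 − 10p_{Go} + p_{Hop} = 0 ⇒ p_{Go} = 22.8 + 0.1p_{Hop}.
The reaction-function slope is 0.1, so a 10-unit rise in p_{Hop} moves p_{Go} by 0.1 × 10 = 1. Go's best response rises — the actions are strategic complements.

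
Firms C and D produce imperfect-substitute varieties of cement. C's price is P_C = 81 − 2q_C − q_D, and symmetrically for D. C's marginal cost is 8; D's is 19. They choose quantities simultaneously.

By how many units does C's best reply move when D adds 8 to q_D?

Firm C's profit: π = q_C(81 − 2q_C − q_D) − 8q_C.
∂π/∂q_C = 73 − 4q_C − q_D = 0 ⇒ q_C = 18.25 − 0.25q_D.
The reaction-function slope is −0.25, so an 8-unit rise in q_D moves q_C by −0.25 × 8 = −2. C's best response falls — the actions are strategic substitutes.

-2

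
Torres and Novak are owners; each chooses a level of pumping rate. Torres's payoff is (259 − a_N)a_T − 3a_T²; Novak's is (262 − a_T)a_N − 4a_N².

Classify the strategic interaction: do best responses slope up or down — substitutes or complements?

strategic substitutes

Expanding Torres's payoff: 259a_T − a_Na_T − 3a_T².
∂π/∂a_T = 259 − a_N − 6a_T = 0, so a_T = 259/6 − (1/6)a_N.
The best-response slope da_T/da_N = −1/6 < 0: the reaction function is downward-sloping, so the choices are strategic substitutes.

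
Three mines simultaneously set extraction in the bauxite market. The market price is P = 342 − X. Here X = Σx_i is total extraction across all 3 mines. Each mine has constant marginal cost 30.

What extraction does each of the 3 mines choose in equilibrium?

A representative mine's profit is π_i = x_i(342 − X) − 30x_i, with X = x_i + Σ_{j≠i} x_j.
First-order condition: 312 − 2x_i − Σ_{j≠i} x_j = 0.
In a symmetric equilibrium every mine chooses the same x, so Σ_{j≠i} x_j = 2x. The condition becomes 312 − 4x = 0, giving x = 312/4 = 78.

78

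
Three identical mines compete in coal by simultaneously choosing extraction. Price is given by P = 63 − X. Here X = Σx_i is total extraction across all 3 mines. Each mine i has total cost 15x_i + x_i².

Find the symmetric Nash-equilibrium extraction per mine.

8

A representative mine's profit is π_i = x_i(63 − X) − 15x_i − x_i², with X = x_i + Σ_{j≠i} x_j.
First-order condition: 48 − 4x_i − Σ_{j≠i} x_j = 0.
With identical mines, set every x_j = x: then 48 − 4x − 2x = 0, i.e. x = 48/6 = 8.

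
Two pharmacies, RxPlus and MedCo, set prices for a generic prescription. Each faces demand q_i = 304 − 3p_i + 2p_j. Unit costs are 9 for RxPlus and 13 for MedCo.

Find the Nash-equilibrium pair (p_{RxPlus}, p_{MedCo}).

83.5, 85

RxPlus's profit: π = (p_{RxPlus} − 9)(304 − 3p_{RxPlus} + 2p_{MedCo}).
∂π/∂p_{RxPlus} = 331 − 6p_{RxPlus} + 2p_{MedCo} = 0 ⇒ p_{RxPlus} = 331/6 + (1/3)p_{MedCo}.
Similarly p_{MedCo} = 343/6 + (1/3)p_{RxPlus}.
Solving the two reaction functions simultaneously: (1 − (1/3)(1/3))p_{RxPlus} = 331/6 + (1/3)·(343/6), so (8/9)p_{RxPlus} = 668/9 and p_{RxPlus} = 83.5.
Then p_{MedCo} = 343/6 + (1/3)·83.5 = 85.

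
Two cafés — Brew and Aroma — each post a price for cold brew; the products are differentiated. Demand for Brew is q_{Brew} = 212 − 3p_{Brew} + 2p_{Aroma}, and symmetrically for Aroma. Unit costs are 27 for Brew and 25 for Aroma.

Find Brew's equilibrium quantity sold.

Brew's profit: π = (p_{Brew} − 27)(212 − 3p_{Brew} + 2p_{Aroma}).
∂π/∂p_{Brew} = 293 − 6p_{Brew} + 2p_{Aroma} = 0 ⇒ p_{Brew} = 293/6 + (1/3)p_{Aroma}.
Similarly p_{Aroma} = 287/6 + (1/3)p_{Brew}.
Substituting the second reaction function into the first: p_{Brew} = 293/6 + (1/3)(287/6 + (1/3)p_{Brew}), which gives (8/9)p_{Brew} = 583/9 ⇒ p_{Brew} = 72.875.
Then p_{Aroma} = 287/6 + (1/3)·72.875 = 72.125.
q_{Brew} = 212 − 3·72.875 + 2·72.125 = 137.625.

137.625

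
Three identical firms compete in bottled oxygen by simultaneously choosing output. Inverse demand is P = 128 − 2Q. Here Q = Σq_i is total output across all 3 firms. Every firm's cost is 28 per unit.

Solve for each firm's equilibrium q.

A representative firm's profit is π_i = q_i(128 − 2Q) − 28q_i, with Q = q_i + Σ_{j≠i} q_j.
First-order condition: 100 − 4q_i − 2Σ_{j≠i} q_j = 0.
Imposing symmetry (q_j = q for all j) turns Σ_{j≠i} q_j into 2q, so 100 = 8q and q = 12.5.

12.5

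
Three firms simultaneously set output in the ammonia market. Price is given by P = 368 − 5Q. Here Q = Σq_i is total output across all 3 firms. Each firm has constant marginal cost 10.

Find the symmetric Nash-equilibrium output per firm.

A representative firm's profit is π_i = q_i(368 − 5Q) − 10q_i, with Q = q_i + Σ_{j≠i} q_j.
First-order condition: 358 − 10q_i − 5Σ_{j≠i} q_j = 0.
In a symmetric equilibrium every firm chooses the same q, so Σ_{j≠i} q_j = 2q. The condition becomes 358 − 20q = 0, giving q = 358/20 = 17.9.

17.9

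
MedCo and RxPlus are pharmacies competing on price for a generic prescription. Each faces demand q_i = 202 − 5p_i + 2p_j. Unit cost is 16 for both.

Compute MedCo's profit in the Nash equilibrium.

1852.8125

MedCo's profit: π = (p_{MedCo} − 16)(202 − 5p_{MedCo} + 2p_{RxPlus}).
∂π/∂p_{MedCo} = 282 − 10p_{MedCo} + 2p_{RxPlus} = 0 ⇒ p_{MedCo} = 28.2 + 0.2p_{RxPlus}.
The game is symmetric, so in equilibrium p_{RxPlus} = p_{MedCo}: the reaction function gives 0.8p_{MedCo} = 28.2, hence p_{MedCo} = 35.25.
q_{MedCo} = 202 − 5·35.25 + 2·35.25 = 96.25.
Profit = (35.25 − 16)·96.25 = 1852.8125.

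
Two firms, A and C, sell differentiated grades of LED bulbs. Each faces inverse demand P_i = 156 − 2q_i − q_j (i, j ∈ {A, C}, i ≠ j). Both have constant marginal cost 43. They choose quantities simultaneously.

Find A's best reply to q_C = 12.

25.25

Firm A's profit: π = q_A(156 − 2q_A − q_C) − 43q_A.
∂π/∂q_A = 113 − 4q_A − q_C = 0 ⇒ q_A = 28.25 − 0.25q_C.
At q_C = 12: q_A = 28.25 − 0.25·12 = 25.25.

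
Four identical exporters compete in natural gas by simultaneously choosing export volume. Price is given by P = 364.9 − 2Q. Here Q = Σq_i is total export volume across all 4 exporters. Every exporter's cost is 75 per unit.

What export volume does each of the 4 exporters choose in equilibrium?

A representative exporter's profit is π_i = q_i(364.9 − 2Q) − 75q_i, with Q = q_i + Σ_{j≠i} q_j.
First-order condition: 289.9 − 4q_i − 2Σ_{j≠i} q_j = 0.
Imposing symmetry (q_j = q for all j) turns Σ_{j≠i} q_j into 3q, so 289.9 = 10q and q = 28.99.

28.99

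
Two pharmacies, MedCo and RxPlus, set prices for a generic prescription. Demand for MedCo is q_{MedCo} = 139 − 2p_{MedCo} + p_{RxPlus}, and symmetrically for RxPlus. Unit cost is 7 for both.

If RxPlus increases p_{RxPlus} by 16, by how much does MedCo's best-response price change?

MedCo's profit: π = (p_{MedCo} − 7)(139 − 2p_{MedCo} + p_{RxPlus}).
∂π/∂p_{MedCo} = 153 − 4p_{MedCo} + p_{RxPlus} = 0 ⇒ p_{MedCo} = 38.25 + 0.25p_{RxPlus}.
The reaction-function slope is 0.25, so a 16-unit rise in p_{RxPlus} moves p_{MedCo} by 0.25 × 16 = 4. MedCo's best response rises — the actions are strategic complements.

4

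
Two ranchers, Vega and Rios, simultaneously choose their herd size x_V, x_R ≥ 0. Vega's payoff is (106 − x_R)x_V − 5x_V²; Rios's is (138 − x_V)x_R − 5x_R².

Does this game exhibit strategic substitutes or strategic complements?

Expanding Vega's payoff: 106x_V − x_Rx_V − 5x_V².
∂π/∂x_V = 106 − x_R − 10x_V = 0, so x_V = 10.6 − 0.1x_R.
The best-response slope dx_V/dx_R = −0.1 < 0: the reaction function is downward-sloping, so the choices are strategic substitutes.

strategic substitutes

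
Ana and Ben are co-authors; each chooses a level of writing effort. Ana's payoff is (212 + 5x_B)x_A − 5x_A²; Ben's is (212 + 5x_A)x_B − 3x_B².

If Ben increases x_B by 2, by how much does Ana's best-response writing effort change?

1

Expanding Ana's payoff: 212x_A + 5x_Bx_A − 5x_A².
∂π/∂x_A = 212 + 5x_B − 10x_A = 0, so x_A = 21.2 + 0.5x_B.
The reaction-function slope is 0.5, so a 2-unit rise in x_B moves x_A by 0.5 × 2 = 1. Ana's best response rises — the actions are strategic complements.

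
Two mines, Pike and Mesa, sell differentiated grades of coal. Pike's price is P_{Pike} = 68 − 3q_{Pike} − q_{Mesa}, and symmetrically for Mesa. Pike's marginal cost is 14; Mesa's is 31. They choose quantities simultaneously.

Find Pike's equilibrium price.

38.6

Mine Pike's profit: π = q_{Pike}(68 − 3q_{Pike} − q_{Mesa}) − 14q_{Pike}.
∂π/∂q_{Pike} = 54 − 6q_{Pike} − q_{Mesa} = 0 ⇒ q_{Pike} = 9 − (1/6)q_{Mesa}.
Similarly q_{Mesa} = 37/6 − (1/6)q_{Pike}.
Plugging q_{Mesa} into Pike's best response: q_{Pike} = 9 − (1/6)(37/6 − (1/6)q_{Pike}) ⇒ (35/36)q_{Pike} = 287/36, so q_{Pike} = 8.2.
Then q_{Mesa} = 37/6 − (1/6)·8.2 = 4.8.
P_{Pike} = 68 − 3·8.2 − 4.8 = 38.6.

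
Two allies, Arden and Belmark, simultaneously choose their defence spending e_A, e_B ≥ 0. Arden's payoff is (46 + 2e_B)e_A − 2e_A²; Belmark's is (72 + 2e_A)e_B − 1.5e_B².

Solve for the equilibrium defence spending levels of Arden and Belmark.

Expanding Arden's payoff: 46e_A + 2e_Be_A − 2e_A².
∂π/∂e_A = 46 + 2e_B − 4e_A = 0, so e_A = 11.5 + 0.5e_B.
Likewise for Belmark: e_B = 24 + (2/3)e_A.
Substituting the second reaction function into the first: e_A = 11.5 + 0.5(24 + (2/3)e_A), which gives (2/3)e_A = 23.5 ⇒ e_A = 35.25.
Then e_B = 24 + (2/3)·35.25 = 47.5.

35.25, 47.5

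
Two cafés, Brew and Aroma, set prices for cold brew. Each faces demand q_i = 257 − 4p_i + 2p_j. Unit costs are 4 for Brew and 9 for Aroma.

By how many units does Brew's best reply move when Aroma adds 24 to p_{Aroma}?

6

Brew's profit: π = (p_{Brew} − 4)(257 − 4p_{Brew} + 2p_{Aroma}).
∂π/∂p_{Brew} = 273 − 8p_{Brew} + 2p_{Aroma} = 0 ⇒ p_{Brew} = 34.125 + 0.25p_{Aroma}.
The reaction-function slope is 0.25, so a 24-unit rise in p_{Aroma} moves p_{Brew} by 0.25 × 24 = 6. Brew's best response rises — the actions are strategic complements.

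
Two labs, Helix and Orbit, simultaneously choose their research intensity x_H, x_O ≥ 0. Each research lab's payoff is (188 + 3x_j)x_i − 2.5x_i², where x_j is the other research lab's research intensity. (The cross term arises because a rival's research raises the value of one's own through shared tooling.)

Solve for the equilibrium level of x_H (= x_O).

Helix's payoff is (188 + 3x_O)x_H − 2.5x_H².
∂π/∂x_H = 188 + 3x_O − 5x_H = 0, so x_H = 37.6 + 0.6x_O.
By symmetry x_O = x_H; substituting into the reaction function, 0.4x_H = 37.6 and x_H = 94.

94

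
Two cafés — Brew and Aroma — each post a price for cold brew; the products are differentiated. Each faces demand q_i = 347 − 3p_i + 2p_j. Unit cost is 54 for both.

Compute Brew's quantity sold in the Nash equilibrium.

Brew's profit: π = (p_{Brew} − 54)(347 − 3p_{Brew} + 2p_{Aroma}).
∂π/∂p_{Brew} = 509 − 6p_{Brew} + 2p_{Aroma} = 0 ⇒ p_{Brew} = 509/6 + (1/3)p_{Aroma}.
By symmetry p_{Aroma} = p_{Brew}; substituting into the reaction function, (2/3)p_{Brew} = 509/6 and p_{Brew} = 127.25.
q_{Brew} = 347 − 3·127.25 + 2·127.25 = 219.75.

219.75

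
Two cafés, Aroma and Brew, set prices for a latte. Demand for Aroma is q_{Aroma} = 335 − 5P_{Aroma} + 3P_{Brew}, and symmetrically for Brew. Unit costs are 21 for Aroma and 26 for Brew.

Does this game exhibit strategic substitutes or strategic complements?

Aroma's profit: π = (P_{Aroma} − 21)(335 − 5P_{Aroma} + 3P_{Brew}).
∂π/∂P_{Aroma} = 440 − 10P_{Aroma} + 3P_{Brew} = 0 ⇒ P_{Aroma} = 44 + 0.3P_{Brew}.
The best-response slope dP_{Aroma}/dP_{Brew} = 0.3 > 0: the reaction function is upward-sloping, so the choices are strategic complements.

strategic complements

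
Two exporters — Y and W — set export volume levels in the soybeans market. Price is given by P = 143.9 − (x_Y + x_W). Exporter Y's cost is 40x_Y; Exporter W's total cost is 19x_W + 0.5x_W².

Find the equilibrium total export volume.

Exporter Y's profit: π = x_Y(143.9 − (x_Y + x_W)) − 40x_Y.
∂π/∂x_Y = 103.9 − 2x_Y − x_W = 0, so x_Y = 51.95 − 0.5x_W.
For W: ∂π/∂x_W = 124.9 − 3x_W − x_Y = 0 ⇒ x_W = 1249/30 − (1/3)x_Y.
Substituting the second reaction function into the first: x_Y = 51.95 − 0.5(1249/30 − (1/3)x_Y), which gives (5/6)x_Y = 467/15 ⇒ x_Y = 37.36.
Then x_W = 1249/30 − (1/3)·37.36 = 29.18.
Total export volume: 37.36 + 29.18 = 66.54.

66.54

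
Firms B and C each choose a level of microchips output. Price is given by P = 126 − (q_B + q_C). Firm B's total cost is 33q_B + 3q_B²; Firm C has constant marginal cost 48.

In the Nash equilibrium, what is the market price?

83.4

Firm B's profit: π = q_B(126 − (q_B + q_C)) − 33q_B − 3q_B².
∂π/∂q_B = 93 − 8q_B − q_C = 0, so q_B = 11.625 − 0.125q_C.
For C: ∂π/∂q_C = 78 − 2q_C − q_B = 0 ⇒ q_C = 39 − 0.5q_B.
Substituting the second reaction function into the first: q_B = 11.625 − 0.125(39 − 0.5q_B), which gives 0.9375q_B = 6.75 ⇒ q_B = 7.2.
Then q_C = 39 − 0.5·7.2 = 35.4.
Equilibrium price: P = 126 − 42.6 = 83.4.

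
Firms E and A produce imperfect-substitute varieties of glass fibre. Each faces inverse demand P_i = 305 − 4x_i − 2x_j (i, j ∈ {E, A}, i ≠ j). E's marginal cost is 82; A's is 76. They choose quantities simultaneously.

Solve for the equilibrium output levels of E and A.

Firm E's profit: π = x_E(305 − 4x_E − 2x_A) − 82x_E.
∂π/∂x_E = 223 − 8x_E − 2x_A = 0 ⇒ x_E = 27.875 − 0.25x_A.
Similarly x_A = 28.625 − 0.25x_E.
Solving the two reaction functions simultaneously: (1 − (−0.25)(−0.25))x_E = 27.875 − 0.25·28.625, so 0.9375x_E = 663/32 and x_E = 22.1.
Then x_A = 28.625 − 0.25·22.1 = 23.1.

22.1, 23.1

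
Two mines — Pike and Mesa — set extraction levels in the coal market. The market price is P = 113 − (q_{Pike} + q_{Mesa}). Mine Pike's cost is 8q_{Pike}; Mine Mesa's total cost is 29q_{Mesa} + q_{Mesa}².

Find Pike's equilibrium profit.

Mine Pike's profit: π = q_{Pike}(113 − (q_{Pike} + q_{Mesa})) − 8q_{Pike}.
∂π/∂q_{Pike} = 105 − 2q_{Pike} − q_{Mesa} = 0, so q_{Pike} = 52.5 − 0.5q_{Mesa}.
For Mesa: ∂π/∂q_{Mesa} = 84 − 4q_{Mesa} − q_{Pike} = 0 ⇒ q_{Mesa} = 21 − 0.25q_{Pike}.
Solving the two reaction functions simultaneously: (1 − (−0.5)(−0.25))q_{Pike} = 52.5 − 0.5·21, so 0.875q_{Pike} = 42 and q_{Pike} = 48.
Then q_{Mesa} = 21 − 0.25·48 = 9.
Price P = 113 − 57 = 56.
Pike's profit: (56 − 8)·48 = 2304.

2304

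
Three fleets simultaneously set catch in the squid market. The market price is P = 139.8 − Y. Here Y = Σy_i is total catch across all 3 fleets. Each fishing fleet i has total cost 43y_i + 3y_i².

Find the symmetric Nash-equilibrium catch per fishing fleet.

9.68

A representative fishing fleet's profit is π_i = y_i(139.8 − Y) − 43y_i − 3y_i², with Y = y_i + Σ_{j≠i} y_j.
First-order condition: 96.8 − 8y_i − Σ_{j≠i} y_j = 0.
With identical fishing fleets, set every y_j = y: then 96.8 − 8y − 2y = 0, i.e. y = 96.8/10 = 9.68.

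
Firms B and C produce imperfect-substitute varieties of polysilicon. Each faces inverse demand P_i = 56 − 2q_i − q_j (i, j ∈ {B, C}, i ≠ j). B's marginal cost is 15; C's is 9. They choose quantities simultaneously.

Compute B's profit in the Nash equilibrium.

Firm B's profit: π = q_B(56 − 2q_B − q_C) − 15q_B.
∂π/∂q_B = 41 − 4q_B − q_C = 0 ⇒ q_B = 10.25 − 0.25q_C.
Similarly q_C = 11.75 − 0.25q_B.
Plugging q_C into B's best response: q_B = 10.25 − 0.25(11.75 − 0.25q_B) ⇒ 0.9375q_B = 7.3125, so q_B = 7.8.
Then q_C = 11.75 − 0.25·7.8 = 9.8.
P_B = 56 − 2·7.8 − 9.8 = 30.6.
Profit = (30.6 − 15)·7.8 = 121.68.

121.68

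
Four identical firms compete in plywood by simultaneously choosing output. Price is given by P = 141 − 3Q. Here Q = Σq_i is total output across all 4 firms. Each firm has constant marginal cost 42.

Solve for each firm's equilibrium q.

A representative firm's profit is π_i = q_i(141 − 3Q) − 42q_i, with Q = q_i + Σ_{j≠i} q_j.
First-order condition: 99 − 6q_i − 3Σ_{j≠i} q_j = 0.
With identical firms, set every q_j = q: then 99 − 6q − 9q = 0, i.e. q = 99/15 = 6.6.

6.6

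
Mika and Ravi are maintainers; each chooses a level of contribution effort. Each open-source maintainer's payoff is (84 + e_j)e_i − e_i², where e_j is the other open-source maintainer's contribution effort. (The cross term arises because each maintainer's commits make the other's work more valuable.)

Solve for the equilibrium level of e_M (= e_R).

Mika's payoff is (84 + e_R)e_M − e_M².
∂π/∂e_M = 84 + e_R − 2e_M = 0, so e_M = 42 + 0.5e_R.
Setting e_M = e_R in the reaction function: e_M = 42 + 0.5e_M, so e_M = 42 / 0.5 = 84.

84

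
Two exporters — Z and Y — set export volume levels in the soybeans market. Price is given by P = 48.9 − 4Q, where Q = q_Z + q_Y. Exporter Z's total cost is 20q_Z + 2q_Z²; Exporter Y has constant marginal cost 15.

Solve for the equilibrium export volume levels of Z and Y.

Exporter Z's profit: π = q_Z(48.9 − 4(q_Z + q_Y)) − 20q_Z − 2q_Z².
∂π/∂q_Z = 28.9 − 12q_Z − 4q_Y = 0, so q_Z = 289/120 − (1/3)q_Y.
For Y: ∂π/∂q_Y = 33.9 − 8q_Y − 4q_Z = 0 ⇒ q_Y = 4.2375 − 0.5q_Z.
Substituting the second reaction function into the first: q_Z = 289/120 − (1/3)(4.2375 − 0.5q_Z), which gives (5/6)q_Z = 239/240 ⇒ q_Z = 1.195.
Then q_Y = 4.2375 − 0.5·1.195 = 3.64.

1.195, 3.64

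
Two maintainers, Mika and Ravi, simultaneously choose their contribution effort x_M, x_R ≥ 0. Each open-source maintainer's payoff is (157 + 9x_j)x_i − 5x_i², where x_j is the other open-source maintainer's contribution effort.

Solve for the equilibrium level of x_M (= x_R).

Mika's payoff is (157 + 9x_R)x_M − 5x_M².
∂π/∂x_M = 157 + 9x_R − 10x_M = 0, so x_M = 15.7 + 0.9x_R.
By symmetry x_R = x_M; substituting into the reaction function, 0.1x_M = 15.7 and x_M = 157.

157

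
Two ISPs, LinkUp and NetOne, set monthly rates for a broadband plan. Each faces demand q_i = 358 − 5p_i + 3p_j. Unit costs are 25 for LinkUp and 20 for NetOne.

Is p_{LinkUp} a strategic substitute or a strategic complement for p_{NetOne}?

strategic complements

LinkUp's profit: π = (p_{LinkUp} − 25)(358 − 5p_{LinkUp} + 3p_{NetOne}).
∂π/∂p_{LinkUp} = 483 − 10p_{LinkUp} + 3p_{NetOne} = 0 ⇒ p_{LinkUp} = 48.3 + 0.3p_{NetOne}.
The best-response slope dp_{LinkUp}/dp_{NetOne} = 0.3 > 0: the reaction function is upward-sloping, so the choices are strategic complements.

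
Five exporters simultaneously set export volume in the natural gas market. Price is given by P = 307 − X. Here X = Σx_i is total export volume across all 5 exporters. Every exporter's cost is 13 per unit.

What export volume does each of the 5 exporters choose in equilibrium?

A representative exporter's profit is π_i = x_i(307 − X) − 13x_i, with X = x_i + Σ_{j≠i} x_j.
First-order condition: 294 − 2x_i − Σ_{j≠i} x_j = 0.
Imposing symmetry (x_j = x for all j) turns Σ_{j≠i} x_j into 4x, so 294 = 6x and x = 49.

49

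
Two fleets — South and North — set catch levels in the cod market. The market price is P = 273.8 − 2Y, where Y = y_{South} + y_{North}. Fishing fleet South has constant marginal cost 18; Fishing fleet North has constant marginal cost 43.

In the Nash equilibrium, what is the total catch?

81.1

Fishing fleet South's profit: π = y_{South}(273.8 − 2(y_{South} + y_{North})) − 18y_{South}.
∂π/∂y_{South} = 255.8 − 4y_{South} − 2y_{North} = 0, so y_{South} = 63.95 − 0.5y_{North}.
By the same steps for North: y_{North} = 57.7 − 0.5y_{South}.
Substituting the second reaction function into the first: y_{South} = 63.95 − 0.5(57.7 − 0.5y_{South}), which gives 0.75y_{South} = 35.1 ⇒ y_{South} = 46.8.
Then y_{North} = 57.7 − 0.5·46.8 = 34.3.
Total catch: 46.8 + 34.3 = 81.1.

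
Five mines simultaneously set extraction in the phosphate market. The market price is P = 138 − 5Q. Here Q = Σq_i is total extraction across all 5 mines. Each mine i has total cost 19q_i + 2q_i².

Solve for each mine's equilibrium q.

3.5

A representative mine's profit is π_i = q_i(138 − 5Q) − 19q_i − 2q_i², with Q = q_i + Σ_{j≠i} q_j.
First-order condition: 119 − 14q_i − 5Σ_{j≠i} q_j = 0.
With identical mines, set every q_j = q: then 119 − 14q − 20q = 0, i.e. q = 119/34 = 3.5.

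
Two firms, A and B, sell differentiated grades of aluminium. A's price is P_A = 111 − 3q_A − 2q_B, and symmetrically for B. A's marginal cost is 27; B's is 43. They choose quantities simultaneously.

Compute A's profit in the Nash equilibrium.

Firm A's profit: π = q_A(111 − 3q_A − 2q_B) − 27q_A.
∂π/∂q_A = 84 − 6q_A − 2q_B = 0 ⇒ q_A = 14 − (1/3)q_B.
Similarly q_B = 34/3 − (1/3)q_A.
Substituting the second reaction function into the first: q_A = 14 − (1/3)(34/3 − (1/3)q_A), which gives (8/9)q_A = 92/9 ⇒ q_A = 11.5.
Then q_B = 34/3 − (1/3)·11.5 = 7.5.
P_A = 111 − 3·11.5 − 2·7.5 = 61.5.
Profit = (61.5 − 27)·11.5 = 396.75.

396.75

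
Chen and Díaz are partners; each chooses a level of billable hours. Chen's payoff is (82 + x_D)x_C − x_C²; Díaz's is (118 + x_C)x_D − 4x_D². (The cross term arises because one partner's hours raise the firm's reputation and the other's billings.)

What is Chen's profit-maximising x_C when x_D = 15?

Expanding Chen's payoff: 82x_C + x_Dx_C − x_C².
∂π/∂x_C = 82 + x_D − 2x_C = 0, so x_C = 41 + 0.5x_D.
At x_D = 15: x_C = 41 + 0.5·15 = 48.5.

48.5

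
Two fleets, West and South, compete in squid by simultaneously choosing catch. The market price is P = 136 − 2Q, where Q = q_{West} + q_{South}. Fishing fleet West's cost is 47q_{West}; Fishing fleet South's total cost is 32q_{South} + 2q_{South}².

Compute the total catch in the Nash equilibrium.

Fishing fleet West's profit: π = q_{West}(136 − 2(q_{West} + q_{South})) − 47q_{West}.
∂π/∂q_{West} = 89 − 4q_{West} − 2q_{South} = 0, so q_{West} = 22.25 − 0.5q_{South}.
For South: ∂π/∂q_{South} = 104 − 8q_{South} − 2q_{West} = 0 ⇒ q_{South} = 13 − 0.25q_{West}.
Plugging q_{South} into West's best response: q_{West} = 22.25 − 0.5(13 − 0.25q_{West}) ⇒ 0.875q_{West} = 15.75, so q_{West} = 18.
Then q_{South} = 13 − 0.25·18 = 8.5.
Total catch: 18 + 8.5 = 26.5.

26.5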